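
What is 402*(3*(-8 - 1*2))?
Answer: -12060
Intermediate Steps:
402*(3*(-8 - 1*2)) = 402*(3*(-8 - 2)) = 402*(3*(-10)) = 402*(-30) = -12060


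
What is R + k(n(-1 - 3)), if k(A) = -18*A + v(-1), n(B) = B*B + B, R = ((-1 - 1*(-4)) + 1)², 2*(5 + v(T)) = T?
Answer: -411/2 ≈ -205.50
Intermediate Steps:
v(T) = -5 + T/2
R = 16 (R = ((-1 + 4) + 1)² = (3 + 1)² = 4² = 16)
n(B) = B + B² (n(B) = B² + B = B + B²)
k(A) = -11/2 - 18*A (k(A) = -18*A + (-5 + (½)*(-1)) = -18*A + (-5 - ½) = -18*A - 11/2 = -11/2 - 18*A)
R + k(n(-1 - 3)) = 16 + (-11/2 - 18*(-1 - 3)*(1 + (-1 - 3))) = 16 + (-11/2 - (-72)*(1 - 4)) = 16 + (-11/2 - (-72)*(-3)) = 16 + (-11/2 - 18*12) = 16 + (-11/2 - 216) = 16 - 443/2 = -411/2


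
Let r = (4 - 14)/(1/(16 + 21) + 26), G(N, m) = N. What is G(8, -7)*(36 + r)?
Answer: 274384/963 ≈ 284.93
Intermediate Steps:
r = -370/963 (r = -10/(1/37 + 26) = -10/963/37 = -10*37/963 = -370/963 ≈ -0.38422)
G(8, -7)*(36 + r) = 8*(36 - 370/963) = 8*(34298/963) = 274384/963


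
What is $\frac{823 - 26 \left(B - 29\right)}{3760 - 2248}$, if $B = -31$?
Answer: $\frac{2383}{1512} \approx 1.5761$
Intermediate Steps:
$\frac{823 - 26 \left(B - 29\right)}{3760 - 2248} = \frac{823 - 26 \left(-31 - 29\right)}{3760 - 2248} = \frac{823 - -1560}{1512} = \left(823 + 1560\right) \frac{1}{1512} = 2383 \cdot \frac{1}{1512} = \frac{2383}{1512}$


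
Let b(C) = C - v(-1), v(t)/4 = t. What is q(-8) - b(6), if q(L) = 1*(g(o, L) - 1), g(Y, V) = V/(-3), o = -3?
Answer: -25/3 ≈ -8.3333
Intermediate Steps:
v(t) = 4*t
g(Y, V) = -V/3 (g(Y, V) = V*(-⅓) = -V/3)
b(C) = 4 + C (b(C) = C - 4*(-1) = C - 1*(-4) = C + 4 = 4 + C)
q(L) = -1 - L/3 (q(L) = 1*(-L/3 - 1) = 1*(-1 - L/3) = -1 - L/3)
q(-8) - b(6) = (-1 - ⅓*(-8)) - (4 + 6) = (-1 + 8/3) - 1*10 = 5/3 - 10 = -25/3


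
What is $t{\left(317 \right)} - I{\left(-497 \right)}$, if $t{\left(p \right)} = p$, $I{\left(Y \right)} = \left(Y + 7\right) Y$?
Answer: $-243213$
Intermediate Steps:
$I{\left(Y \right)} = Y \left(7 + Y\right)$ ($I{\left(Y \right)} = \left(7 + Y\right) Y = Y \left(7 + Y\right)$)
$t{\left(317 \right)} - I{\left(-497 \right)} = 317 - - 497 \left(7 - 497\right) = 317 - \left(-497\right) \left(-490\right) = 317 - 243530 = -243213$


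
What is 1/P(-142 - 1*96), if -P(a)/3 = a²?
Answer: -1/169932 ≈ -5.8847e-6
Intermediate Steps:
P(a) = -3*a²
1/P(-142 - 1*96) = 1/(-3*(-142 - 1*96)²) = 1/(-3*(-142 - 96)²) = 1/(-3*(-238)²) = 1/(-3*56644) = 1/(-169932) = -1/169932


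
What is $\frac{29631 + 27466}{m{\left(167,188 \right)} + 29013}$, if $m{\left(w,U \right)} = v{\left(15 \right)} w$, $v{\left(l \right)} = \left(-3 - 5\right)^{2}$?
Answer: $\frac{57097}{39701} \approx 1.4382$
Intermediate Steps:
$v{\left(l \right)} = 64$ ($v{\left(l \right)} = \left(-8\right)^{2} = 64$)
$m{\left(w,U \right)} = 64 w$
$\frac{29631 + 27466}{m{\left(167,188 \right)} + 29013} = \frac{29631 + 27466}{64 \cdot 167 + 29013} = \frac{57097}{10688 + 29013} = \frac{57097}{39701}$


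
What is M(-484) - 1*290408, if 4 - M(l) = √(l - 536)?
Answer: -290404 - 2*I*√255 ≈ -2.904e+5 - 31.937*I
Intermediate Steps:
M(l) = 4 - √(-536 + l) (M(l) = 4 - √(l - 536) = 4 - √(-536 + l))
M(-484) - 1*290408 = (4 - √(-536 - 484)) - 1*290408 = (4 - √(-1020)) - 290408 = (4 - 2*I*√255) - 290408 = -290404 - 2*I*√255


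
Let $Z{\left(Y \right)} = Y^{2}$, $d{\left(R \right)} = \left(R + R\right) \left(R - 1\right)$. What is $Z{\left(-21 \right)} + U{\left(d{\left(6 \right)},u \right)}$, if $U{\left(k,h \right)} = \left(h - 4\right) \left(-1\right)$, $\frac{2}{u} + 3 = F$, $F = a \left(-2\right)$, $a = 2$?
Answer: $\frac{3117}{7} \approx 445.29$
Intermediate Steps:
$F = -4$ ($F = 2 \left(-2\right) = -4$)
$d{\left(R \right)} = 2 R \left(-1 + R\right)$
$u = - \frac{2}{7}$ ($u = \frac{2}{-3 - 4} = \frac{2}{-7} = 2 \left(- \frac{1}{7}\right) = - \frac{2}{7} \approx -0.28571$)
$U{\left(k,h \right)} = 4 - h$ ($U{\left(k,h \right)} = \left(-4 + h\right) \left(-1\right) = 4 - h$)
$Z{\left(-21 \right)} + U{\left(d{\left(6 \right)},u \right)} = \left(-21\right)^{2} + \left(4 - - \frac{2}{7}\right) = 441 + \left(4 + \frac{2}{7}\right) = 441 + \frac{30}{7} = \frac{3117}{7}$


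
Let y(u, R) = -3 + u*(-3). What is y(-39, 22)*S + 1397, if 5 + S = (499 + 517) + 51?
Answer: 122465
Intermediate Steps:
y(u, R) = -3 - 3*u
S = 1062 (S = -5 + ((499 + 517) + 51) = -5 + (1016 + 51) = -5 + 1067 = 1062)
y(-39, 22)*S + 1397 = (-3 - 3*(-39))*1062 + 1397 = (-3 + 117)*1062 + 1397 = 114*1062 + 1397 = 121068 + 1397 = 122465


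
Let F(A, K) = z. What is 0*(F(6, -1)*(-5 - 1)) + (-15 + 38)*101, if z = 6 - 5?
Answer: 2323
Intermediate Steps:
z = 1
F(A, K) = 1
0*(F(6, -1)*(-5 - 1)) + (-15 + 38)*101 = 0*(1*(-5 - 1)) + (-15 + 38)*101 = 0*(1*(-6)) + 23*101 = 0*(-6) + 2323 = 0 + 2323 = 2323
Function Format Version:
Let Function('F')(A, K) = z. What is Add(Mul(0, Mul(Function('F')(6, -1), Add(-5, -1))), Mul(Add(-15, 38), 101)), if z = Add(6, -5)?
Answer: 2323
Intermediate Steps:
z = 1
Function('F')(A, K) = 1
Add(Mul(0, Mul(Function('F')(6, -1), Add(-5, -1))), Mul(Add(-15, 38), 101)) = Add(Mul(0, Mul(1, Add(-5, -1))), Mul(Add(-15, 38), 101)) = Add(Mul(0, Mul(1, -6)), Mul(23, 101)) = Add(Mul(0, -6), 2323) = Add(0, 2323) = 2323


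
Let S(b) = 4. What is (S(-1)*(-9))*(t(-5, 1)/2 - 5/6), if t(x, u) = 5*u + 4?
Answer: -132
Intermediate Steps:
t(x, u) = 4 + 5*u
(S(-1)*(-9))*(t(-5, 1)/2 - 5/6) = (4*(-9))*((4 + 5*1)/2 - 5/6) = -36*((4 + 5)*(½) - 5*⅙) = -36*(9*(½) - ⅚) = -36*(9/2 - ⅚) = -36*11/3 = -132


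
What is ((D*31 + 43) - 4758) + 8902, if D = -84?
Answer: 1583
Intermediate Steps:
((D*31 + 43) - 4758) + 8902 = ((-84*31 + 43) - 4758) + 8902 = ((-2604 + 43) - 4758) + 8902 = (-2561 - 4758) + 8902 = -7319 + 8902 = 1583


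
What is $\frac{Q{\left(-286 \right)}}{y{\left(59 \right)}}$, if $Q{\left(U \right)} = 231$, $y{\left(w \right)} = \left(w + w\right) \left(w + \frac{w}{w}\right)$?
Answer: $\frac{77}{2360} \approx 0.032627$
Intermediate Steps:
$y{\left(w \right)} = 2 w \left(1 + w\right)$ ($y{\left(w \right)} = 2 w \left(w + 1\right) = 2 w \left(1 + w\right)$)
$\frac{Q{\left(-286 \right)}}{y{\left(59 \right)}} = \frac{231}{2 \cdot 59 \left(1 + 59\right)} = \frac{231}{2 \cdot 59 \cdot 60} = \frac{231}{7080} = 231 \cdot \frac{1}{7080} = \frac{77}{2360}$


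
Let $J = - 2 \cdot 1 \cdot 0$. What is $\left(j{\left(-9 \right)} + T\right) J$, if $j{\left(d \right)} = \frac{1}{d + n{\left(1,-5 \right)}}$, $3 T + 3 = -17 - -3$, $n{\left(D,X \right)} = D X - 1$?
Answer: $0$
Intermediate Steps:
$n{\left(D,X \right)} = -1 + D X$
$T = - \frac{17}{3}$ ($T = -1 + \frac{-17 - -3}{3} = -1 + \frac{-17 + 3}{3} = -1 + \frac{1}{3} \left(-14\right) = -1 - \frac{14}{3} = - \frac{17}{3} \approx -5.6667$)
$J = 0$ ($J = \left(-2\right) 0 = 0$)
$j{\left(d \right)} = \frac{1}{-6 + d}$ ($j{\left(d \right)} = \frac{1}{d + \left(-1 + 1 \left(-5\right)\right)} = \frac{1}{d - 6} = \frac{1}{-6 + d}$)
$\left(j{\left(-9 \right)} + T\right) J = \left(\frac{1}{-6 - 9} - \frac{17}{3}\right) 0 = \left(\frac{1}{-15} - \frac{17}{3}\right) 0 = \left(- \frac{1}{15} - \frac{17}{3}\right) 0 = \left(- \frac{86}{15}\right) 0 = 0$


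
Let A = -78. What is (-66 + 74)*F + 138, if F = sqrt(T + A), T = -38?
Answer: 138 + 16*I*sqrt(29) ≈ 138.0 + 86.163*I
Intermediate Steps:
F = 2*I*sqrt(29) (F = sqrt(-38 - 78) = sqrt(-116) = 2*I*sqrt(29) ≈ 10.77*I)
(-66 + 74)*F + 138 = (-66 + 74)*(2*I*sqrt(29)) + 138 = 8*(2*I*sqrt(29)) + 138 = 16*I*sqrt(29) + 138 = 138 + 16*I*sqrt(29)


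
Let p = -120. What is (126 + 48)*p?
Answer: -20880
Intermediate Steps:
(126 + 48)*p = (126 + 48)*(-120) = 174*(-120) = -20880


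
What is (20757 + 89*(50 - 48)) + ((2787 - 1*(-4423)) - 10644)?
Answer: 17501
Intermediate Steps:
(20757 + 89*(50 - 48)) + ((2787 - 1*(-4423)) - 10644) = (20757 + 89*2) + ((2787 + 4423) - 10644) = (20757 + 178) + (7210 - 10644) = 20935 - 3434 = 17501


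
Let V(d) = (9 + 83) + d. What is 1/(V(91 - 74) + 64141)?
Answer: 1/64250 ≈ 1.5564e-5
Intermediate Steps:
V(d) = 92 + d
1/(V(91 - 74) + 64141) = 1/((92 + (91 - 74)) + 64141) = 1/((92 + 17) + 64141) = 1/(109 + 64141) = 1/64250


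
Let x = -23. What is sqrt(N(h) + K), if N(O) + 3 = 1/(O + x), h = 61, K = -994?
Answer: I*sqrt(1439630)/38 ≈ 31.575*I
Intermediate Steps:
N(O) = -3 + 1/(-23 + O) (N(O) = -3 + 1/(O - 23) = -3 + 1/(-23 + O))
sqrt(N(h) + K) = sqrt((70 - 3*61)/(-23 + 61) - 994) = sqrt((70 - 183)/38 - 994) = sqrt((1/38)*(-113) - 994) = sqrt(-113/38 - 994) = sqrt(-37885/38) = I*sqrt(1439630)/38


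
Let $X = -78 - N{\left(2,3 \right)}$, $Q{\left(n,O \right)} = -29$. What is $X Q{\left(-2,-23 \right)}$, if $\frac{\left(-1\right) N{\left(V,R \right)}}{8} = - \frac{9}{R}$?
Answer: $2958$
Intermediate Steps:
$N{\left(V,R \right)} = \frac{72}{R}$ ($N{\left(V,R \right)} = - 8 \left(- \frac{9}{R}\right) = \frac{72}{R}$)
$X = -102$ ($X = -78 - \frac{72}{3} = -78 - 72 \cdot \frac{1}{3} = -78 - 24 = -102$)
$X Q{\left(-2,-23 \right)} = \left(-102\right) \left(-29\right) = 2958$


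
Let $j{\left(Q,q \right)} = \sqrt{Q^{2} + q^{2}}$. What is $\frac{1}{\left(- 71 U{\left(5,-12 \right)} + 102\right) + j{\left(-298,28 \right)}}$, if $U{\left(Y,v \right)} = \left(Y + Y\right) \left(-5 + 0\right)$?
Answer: $\frac{913}{3311879} - \frac{\sqrt{22397}}{6623758} \approx 0.00025308$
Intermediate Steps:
$U{\left(Y,v \right)} = - 10 Y$ ($U{\left(Y,v \right)} = 2 Y \left(-5\right) = - 10 Y$)
$\frac{1}{\left(- 71 U{\left(5,-12 \right)} + 102\right) + j{\left(-298,28 \right)}} = \frac{1}{\left(- 71 \left(\left(-10\right) 5\right) + 102\right) + \sqrt{\left(-298\right)^{2} + 28^{2}}} = \frac{1}{\left(\left(-71\right) \left(-50\right) + 102\right) + \sqrt{88804 + 784}} = \frac{1}{\left(3550 + 102\right) + \sqrt{89588}} = \frac{1}{3652 + 2 \sqrt{22397}}$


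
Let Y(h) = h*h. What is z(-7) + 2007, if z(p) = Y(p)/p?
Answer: 2000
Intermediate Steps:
Y(h) = h²
z(p) = p (z(p) = p²/p = p)
z(-7) + 2007 = -7 + 2007 = 2000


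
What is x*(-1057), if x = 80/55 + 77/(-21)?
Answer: 77161/33 ≈ 2338.2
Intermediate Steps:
x = -73/33 (x = 80*(1/55) + 77*(-1/21) = 16/11 - 11/3 = -73/33 ≈ -2.2121)
x*(-1057) = -73/33*(-1057) = 77161/33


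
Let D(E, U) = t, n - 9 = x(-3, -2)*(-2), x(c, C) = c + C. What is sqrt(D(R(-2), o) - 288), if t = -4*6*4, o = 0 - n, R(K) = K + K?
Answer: 8*I*sqrt(6) ≈ 19.596*I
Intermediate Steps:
x(c, C) = C + c
R(K) = 2*K
n = 19 (n = 9 + (-2 - 3)*(-2) = 9 - 5*(-2) = 9 + 10 = 19)
o = -19 (o = 0 - 1*19 = 0 - 19 = -19)
t = -96 (t = -24*4 = -96)
D(E, U) = -96
sqrt(D(R(-2), o) - 288) = sqrt(-96 - 288) = sqrt(-384) = 8*I*sqrt(6)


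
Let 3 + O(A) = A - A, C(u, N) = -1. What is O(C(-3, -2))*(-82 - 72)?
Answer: 462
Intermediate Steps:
O(A) = -3 (O(A) = -3 + (A - A) = -3 + 0 = -3)
O(C(-3, -2))*(-82 - 72) = -3*(-82 - 72) = -3*(-154) = 462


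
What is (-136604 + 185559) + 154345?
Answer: 203300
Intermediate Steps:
(-136604 + 185559) + 154345 = 48955 + 154345 = 203300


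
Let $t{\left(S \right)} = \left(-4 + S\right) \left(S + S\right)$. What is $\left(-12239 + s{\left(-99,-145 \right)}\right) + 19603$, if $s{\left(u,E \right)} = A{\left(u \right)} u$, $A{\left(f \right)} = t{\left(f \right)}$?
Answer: $-2011642$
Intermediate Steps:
$t{\left(S \right)} = 2 S \left(-4 + S\right)$ ($t{\left(S \right)} = \left(-4 + S\right) 2 S = 2 S \left(-4 + S\right)$)
$A{\left(f \right)} = 2 f \left(-4 + f\right)$
$s{\left(u,E \right)} = 2 u^{2} \left(-4 + u\right)$ ($s{\left(u,E \right)} = 2 u \left(-4 + u\right) u = 2 u^{2} \left(-4 + u\right)$)
$\left(-12239 + s{\left(-99,-145 \right)}\right) + 19603 = \left(-12239 + 2 \left(-99\right)^{2} \left(-4 - 99\right)\right) + 19603 = \left(-12239 + 2 \cdot 9801 \left(-103\right)\right) + 19603 = \left(-12239 - 2019006\right) + 19603 = -2031245 + 19603 = -2011642$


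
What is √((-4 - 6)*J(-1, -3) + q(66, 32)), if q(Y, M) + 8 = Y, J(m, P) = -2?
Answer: √78 ≈ 8.8318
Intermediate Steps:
q(Y, M) = -8 + Y
√((-4 - 6)*J(-1, -3) + q(66, 32)) = √((-4 - 6)*(-2) + (-8 + 66)) = √(-10*(-2) + 58) = √(20 + 58) = √78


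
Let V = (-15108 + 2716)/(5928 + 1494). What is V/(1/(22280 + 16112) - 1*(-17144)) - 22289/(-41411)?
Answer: 54432194783279119/101148528253055229 ≈ 0.53814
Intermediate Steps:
V = -6196/3711 (V = -12392/7422 = -12392*1/7422 = -6196/3711 ≈ -1.6696)
V/(1/(22280 + 16112) - 1*(-17144)) - 22289/(-41411) = -6196/(3711*(1/(22280 + 16112) - 1*(-17144))) - 22289/(-41411) = -6196/(3711*(1/38392 + 17144)) - 22289*(-1/41411) = -6196/(3711*(1/38392 + 17144)) + 22289/41411 = -6196/(3711*658192449/38392) + 22289/41411 = -6196/3711*38392/658192449 + 22289/41411 = -237876832/2442552178239 + 22289/41411 = 54432194783279119/101148528253055229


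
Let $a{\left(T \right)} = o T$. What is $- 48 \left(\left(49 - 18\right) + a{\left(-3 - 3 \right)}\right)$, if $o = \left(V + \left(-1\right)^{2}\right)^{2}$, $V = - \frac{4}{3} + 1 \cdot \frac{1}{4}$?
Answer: $-1486$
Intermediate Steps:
$V = - \frac{13}{12}$ ($V = \left(-4\right) \frac{1}{3} + 1 \cdot \frac{1}{4} = - \frac{4}{3} + \frac{1}{4} = - \frac{13}{12} \approx -1.0833$)
$o = \frac{1}{144}$ ($o = \left(- \frac{13}{12} + \left(-1\right)^{2}\right)^{2} = \left(- \frac{13}{12} + 1\right)^{2} = \left(- \frac{1}{12}\right)^{2} = \frac{1}{144} \approx 0.0069444$)
$a{\left(T \right)} = \frac{T}{144}$
$- 48 \left(\left(49 - 18\right) + a{\left(-3 - 3 \right)}\right) = - 48 \left(\left(49 - 18\right) + \frac{-3 - 3}{144}\right) = - 48 \left(31 + \frac{1}{144} \left(-6\right)\right) = - 48 \left(31 - \frac{1}{24}\right) = \left(-48\right) \frac{743}{24} = -1486$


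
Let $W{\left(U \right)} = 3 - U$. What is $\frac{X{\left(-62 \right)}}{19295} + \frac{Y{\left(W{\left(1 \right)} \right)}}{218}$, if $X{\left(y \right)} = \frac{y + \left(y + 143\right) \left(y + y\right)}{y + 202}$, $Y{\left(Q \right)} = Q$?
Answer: $\frac{799873}{147220850} \approx 0.0054331$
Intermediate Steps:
$X{\left(y \right)} = \frac{y + 2 y \left(143 + y\right)}{202 + y}$ ($X{\left(y \right)} = \frac{y + \left(143 + y\right) 2 y}{202 + y} = \frac{y + 2 y \left(143 + y\right)}{202 + y}$)
$\frac{X{\left(-62 \right)}}{19295} + \frac{Y{\left(W{\left(1 \right)} \right)}}{218} = \frac{\left(-62\right) \frac{1}{202 - 62} \left(287 + 2 \left(-62\right)\right)}{19295} + \frac{3 - 1}{218} = - \frac{62 \left(287 - 124\right)}{140} \cdot \frac{1}{19295} + \left(3 - 1\right) \frac{1}{218} = \left(-62\right) \frac{1}{140} \cdot 163 \cdot \frac{1}{19295} + 2 \cdot \frac{1}{218} = \left(- \frac{5053}{70}\right) \frac{1}{19295} + \frac{1}{109} = - \frac{5053}{1350650} + \frac{1}{109} = \frac{799873}{147220850}$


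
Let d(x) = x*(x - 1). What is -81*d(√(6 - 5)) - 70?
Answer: -70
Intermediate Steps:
d(x) = x*(-1 + x)
-81*d(√(6 - 5)) - 70 = -81*√(6 - 5)*(-1 + √(6 - 5)) - 70 = -81*√1*(-1 + √1) - 70 = -81*(-1 + 1) - 70 = -81*0 - 70 = 0 - 70 = -70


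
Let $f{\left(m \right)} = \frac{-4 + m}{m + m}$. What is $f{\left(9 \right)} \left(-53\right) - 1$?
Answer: $- \frac{283}{18} \approx -15.722$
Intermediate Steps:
$f{\left(m \right)} = \frac{-4 + m}{2 m}$
$f{\left(9 \right)} \left(-53\right) - 1 = \frac{-4 + 9}{2 \cdot 9} \left(-53\right) - 1 = \frac{1}{2} \cdot \frac{1}{9} \cdot 5 \left(-53\right) + \left(-4 + 3\right) = \frac{5}{18} \left(-53\right) - 1 = - \frac{265}{18} - 1 = - \frac{283}{18}$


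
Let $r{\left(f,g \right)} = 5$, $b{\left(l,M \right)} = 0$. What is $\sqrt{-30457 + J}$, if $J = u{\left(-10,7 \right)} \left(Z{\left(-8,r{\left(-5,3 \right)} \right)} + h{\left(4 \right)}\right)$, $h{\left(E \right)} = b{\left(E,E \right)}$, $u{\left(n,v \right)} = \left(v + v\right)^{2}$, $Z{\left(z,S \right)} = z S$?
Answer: $i \sqrt{38297} \approx 195.7 i$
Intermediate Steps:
$Z{\left(z,S \right)} = S z$
$u{\left(n,v \right)} = 4 v^{2}$ ($u{\left(n,v \right)} = \left(2 v\right)^{2} = 4 v^{2}$)
$h{\left(E \right)} = 0$
$J = -7840$ ($J = 4 \cdot 7^{2} \left(5 \left(-8\right) + 0\right) = 4 \cdot 49 \left(-40 + 0\right) = 196 \left(-40\right) = -7840$)
$\sqrt{-30457 + J} = \sqrt{-30457 - 7840} = \sqrt{-38297} = i \sqrt{38297}$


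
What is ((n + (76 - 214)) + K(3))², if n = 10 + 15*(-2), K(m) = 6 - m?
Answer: 24025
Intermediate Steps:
n = -20 (n = 10 - 30 = -20)
((n + (76 - 214)) + K(3))² = ((-20 + (76 - 214)) + (6 - 1*3))² = ((-20 - 138) + (6 - 3))² = (-158 + 3)² = (-155)² = 24025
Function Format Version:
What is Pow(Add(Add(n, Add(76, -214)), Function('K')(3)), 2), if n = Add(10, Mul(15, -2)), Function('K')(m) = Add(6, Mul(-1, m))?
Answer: 24025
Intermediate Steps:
n = -20 (n = Add(10, -30) = -20)
Pow(Add(Add(n, Add(76, -214)), Function('K')(3)), 2) = Pow(Add(Add(-20, Add(76, -214)), Add(6, Mul(-1, 3))), 2) = Pow(Add(Add(-20, -138), Add(6, -3)), 2) = Pow(Add(-158, 3), 2) = Pow(-155, 2) = 24025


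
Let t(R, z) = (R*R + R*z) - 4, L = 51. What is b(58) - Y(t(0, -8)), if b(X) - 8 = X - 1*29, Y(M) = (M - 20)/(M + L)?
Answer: 1763/47 ≈ 37.511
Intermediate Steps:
t(R, z) = -4 + R² + R*z (t(R, z) = (R² + R*z) - 4 = -4 + R² + R*z)
Y(M) = (-20 + M)/(51 + M) (Y(M) = (M - 20)/(M + 51) = (-20 + M)/(51 + M))
b(X) = -21 + X (b(X) = 8 + (X - 1*29) = 8 + (X - 29) = 8 + (-29 + X) = -21 + X)
b(58) - Y(t(0, -8)) = (-21 + 58) - (-20 + (-4 + 0² + 0*(-8)))/(51 + (-4 + 0² + 0*(-8))) = 37 - (-20 + (-4 + 0 + 0))/(51 + (-4 + 0 + 0)) = 37 - (-20 - 4)/(51 - 4) = 37 - (-24)/47 = 37 - 1*(-24/47) = 37 + 24/47 = 1763/47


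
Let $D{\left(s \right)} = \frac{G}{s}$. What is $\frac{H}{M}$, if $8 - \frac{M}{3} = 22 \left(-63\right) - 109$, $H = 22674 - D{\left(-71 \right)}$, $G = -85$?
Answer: $\frac{1609769}{320139} \approx 5.0283$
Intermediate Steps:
$D{\left(s \right)} = - \frac{85}{s}$
$H = \frac{1609769}{71}$ ($H = 22674 - - \frac{85}{-71} = 22674 - \left(-85\right) \left(- \frac{1}{71}\right) = 22674 - \frac{85}{71} = \frac{1609769}{71} \approx 22673.0$)
$M = 4509$ ($M = 24 - 3 \left(22 \left(-63\right) - 109\right) = 24 - 3 \left(-1386 - 109\right) = 24 - -4485 = 24 + 4485 = 4509$)
$\frac{H}{M} = \frac{1609769}{71 \cdot 4509} = \frac{1609769}{71} \cdot \frac{1}{4509} = \frac{1609769}{320139}$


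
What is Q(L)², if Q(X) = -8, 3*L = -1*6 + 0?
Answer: 64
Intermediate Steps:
L = -2 (L = (-1*6 + 0)/3 = (-6 + 0)/3 = (⅓)*(-6) = -2)
Q(L)² = (-8)² = 64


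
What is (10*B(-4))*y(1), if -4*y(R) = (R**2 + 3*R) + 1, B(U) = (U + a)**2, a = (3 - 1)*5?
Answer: -450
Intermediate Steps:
a = 10 (a = 2*5 = 10)
B(U) = (10 + U)**2 (B(U) = (U + 10)**2 = (10 + U)**2)
y(R) = -1/4 - 3*R/4 - R**2/4 (y(R) = -((R**2 + 3*R) + 1)/4 = -(1 + R**2 + 3*R)/4 = -1/4 - 3*R/4 - R**2/4)
(10*B(-4))*y(1) = (10*(10 - 4)**2)*(-1/4 - 3/4*1 - 1/4*1**2) = (10*6**2)*(-1/4 - 3/4 - 1/4*1) = (10*36)*(-1/4 - 3/4 - 1/4) = 360*(-5/4) = -450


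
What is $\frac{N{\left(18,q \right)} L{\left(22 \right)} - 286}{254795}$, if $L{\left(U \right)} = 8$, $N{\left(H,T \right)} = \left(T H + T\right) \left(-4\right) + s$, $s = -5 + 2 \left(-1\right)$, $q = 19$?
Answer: $- \frac{11894}{254795} \approx -0.046681$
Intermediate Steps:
$s = -7$ ($s = -5 - 2 = -7$)
$N{\left(H,T \right)} = -7 - 4 T - 4 H T$ ($N{\left(H,T \right)} = \left(T H + T\right) \left(-4\right) - 7 = \left(H T + T\right) \left(-4\right) - 7 = \left(T + H T\right) \left(-4\right) - 7 = \left(- 4 T - 4 H T\right) - 7 = -7 - 4 T - 4 H T$)
$\frac{N{\left(18,q \right)} L{\left(22 \right)} - 286}{254795} = \frac{\left(-7 - 76 - 72 \cdot 19\right) 8 - 286}{254795} = \left(\left(-7 - 76 - 1368\right) 8 - 286\right) \frac{1}{254795} = \left(\left(-1451\right) 8 - 286\right) \frac{1}{254795} = \left(-11608 - 286\right) \frac{1}{254795} = \left(-11894\right) \frac{1}{254795} = - \frac{11894}{254795}$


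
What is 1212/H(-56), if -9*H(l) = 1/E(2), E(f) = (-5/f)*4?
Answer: 109080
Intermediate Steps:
E(f) = -20/f (E(f) = -5/f*4 = -20/f)
H(l) = 1/90 (H(l) = -1/(9*((-20/2))) = -1/(9*((-20*1/2))) = -1/9/(-10) = -1/9*(-1/10) = 1/90)
1212/H(-56) = 1212/(1/90) = 1212*90 = 109080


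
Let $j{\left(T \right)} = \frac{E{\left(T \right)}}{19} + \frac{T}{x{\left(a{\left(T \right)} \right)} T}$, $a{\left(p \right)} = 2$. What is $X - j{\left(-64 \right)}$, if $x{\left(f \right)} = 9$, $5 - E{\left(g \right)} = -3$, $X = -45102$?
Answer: $- \frac{7712533}{171} \approx -45103.0$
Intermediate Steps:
$E{\left(g \right)} = 8$ ($E{\left(g \right)} = 5 - -3 = 5 + 3 = 8$)
$j{\left(T \right)} = \frac{91}{171}$ ($j{\left(T \right)} = \frac{8}{19} + \frac{T}{9 T} = 8 \cdot \frac{1}{19} + T \frac{1}{9 T} = \frac{8}{19} + \frac{1}{9} = \frac{91}{171}$)
$X - j{\left(-64 \right)} = -45102 - \frac{91}{171} = - \frac{7712533}{171}$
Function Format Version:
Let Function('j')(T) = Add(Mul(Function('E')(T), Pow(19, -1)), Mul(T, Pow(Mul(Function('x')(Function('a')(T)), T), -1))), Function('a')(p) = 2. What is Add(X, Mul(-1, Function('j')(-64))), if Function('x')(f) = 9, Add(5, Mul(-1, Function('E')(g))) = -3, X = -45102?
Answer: Rational(-7712533, 171) ≈ -45103.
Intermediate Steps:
Function('E')(g) = 8 (Function('E')(g) = Add(5, Mul(-1, -3)) = Add(5, 3) = 8)
Function('j')(T) = Rational(91, 171) (Function('j')(T) = Add(Mul(8, Pow(19, -1)), Mul(T, Pow(Mul(9, T), -1))) = Add(Mul(8, Rational(1, 19)), Mul(T, Mul(Rational(1, 9), Pow(T, -1)))) = Add(Rational(8, 19), Rational(1, 9)) = Rational(91, 171))
Add(X, Mul(-1, Function('j')(-64))) = Add(-45102, Mul(-1, Rational(91, 171))) = Add(-45102, Rational(-91, 171)) = Rational(-7712533, 171)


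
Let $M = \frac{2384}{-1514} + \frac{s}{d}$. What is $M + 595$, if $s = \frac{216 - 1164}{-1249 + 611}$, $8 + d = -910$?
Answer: $\frac{21925167158}{36946899} \approx 593.42$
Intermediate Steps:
$d = -918$ ($d = -8 - 910 = -918$)
$s = \frac{474}{319}$ ($s = - \frac{948}{-638} = \left(-948\right) \left(- \frac{1}{638}\right) = \frac{474}{319} \approx 1.4859$)
$M = - \frac{58237747}{36946899}$ ($M = \frac{2384}{-1514} + \frac{474}{319 \left(-918\right)} = 2384 \left(- \frac{1}{1514}\right) + \frac{474}{319} \left(- \frac{1}{918}\right) = - \frac{1192}{757} - \frac{79}{48807} = - \frac{58237747}{36946899} \approx -1.5763$)
$M + 595 = - \frac{58237747}{36946899} + 595 = \frac{21925167158}{36946899}$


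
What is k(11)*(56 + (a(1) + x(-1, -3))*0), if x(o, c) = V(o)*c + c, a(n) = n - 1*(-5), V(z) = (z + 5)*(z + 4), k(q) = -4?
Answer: -224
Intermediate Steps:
V(z) = (4 + z)*(5 + z) (V(z) = (5 + z)*(4 + z) = (4 + z)*(5 + z))
a(n) = 5 + n (a(n) = n + 5 = 5 + n)
x(o, c) = c + c*(20 + o**2 + 9*o) (x(o, c) = (20 + o**2 + 9*o)*c + c = c*(20 + o**2 + 9*o) + c = c + c*(20 + o**2 + 9*o))
k(11)*(56 + (a(1) + x(-1, -3))*0) = -4*(56 + ((5 + 1) - 3*(21 + (-1)**2 + 9*(-1)))*0) = -4*(56 + (6 - 3*(21 + 1 - 9))*0) = -4*(56 + (6 - 3*13)*0) = -4*(56 + (6 - 39)*0) = -4*(56 - 33*0) = -4*(56 + 0) = -4*56 = -224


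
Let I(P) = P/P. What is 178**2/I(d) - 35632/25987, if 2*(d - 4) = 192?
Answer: 823336476/25987 ≈ 31683.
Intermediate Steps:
d = 100 (d = 4 + (1/2)*192 = 4 + 96 = 100)
I(P) = 1
178**2/I(d) - 35632/25987 = 178**2/1 - 35632/25987 = 31684*1 - 35632*1/25987 = 31684 - 35632/25987 = 823336476/25987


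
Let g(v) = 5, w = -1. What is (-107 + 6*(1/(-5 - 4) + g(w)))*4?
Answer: -932/3 ≈ -310.67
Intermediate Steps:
(-107 + 6*(1/(-5 - 4) + g(w)))*4 = (-107 + 6*(1/(-5 - 4) + 5))*4 = (-107 + 6*(1/(-9) + 5))*4 = (-107 + 6*(-⅑ + 5))*4 = (-107 + 6*(44/9))*4 = (-107 + 88/3)*4 = -233/3*4 = -932/3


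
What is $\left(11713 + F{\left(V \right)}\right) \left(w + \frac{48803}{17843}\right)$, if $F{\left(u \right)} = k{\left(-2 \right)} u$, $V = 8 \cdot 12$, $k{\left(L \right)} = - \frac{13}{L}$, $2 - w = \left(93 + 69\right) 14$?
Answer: $- \frac{498210437595}{17843} \approx -2.7922 \cdot 10^{7}$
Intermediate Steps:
$w = -2266$ ($w = 2 - \left(93 + 69\right) 14 = 2 - 162 \cdot 14 = 2 - 2268 = -2266$)
$V = 96$
$F{\left(u \right)} = \frac{13 u}{2}$ ($F{\left(u \right)} = - \frac{13}{-2} u = \left(-13\right) \left(- \frac{1}{2}\right) u = \frac{13 u}{2}$)
$\left(11713 + F{\left(V \right)}\right) \left(w + \frac{48803}{17843}\right) = \left(11713 + \frac{13}{2} \cdot 96\right) \left(-2266 + \frac{48803}{17843}\right) = \left(11713 + 624\right) \left(-2266 + 48803 \cdot \frac{1}{17843}\right) = 12337 \left(-2266 + \frac{48803}{17843}\right) = 12337 \left(- \frac{40383435}{17843}\right) = - \frac{498210437595}{17843}$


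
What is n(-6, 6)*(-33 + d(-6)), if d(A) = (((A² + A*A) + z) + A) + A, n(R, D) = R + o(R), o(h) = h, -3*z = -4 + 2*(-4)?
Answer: -372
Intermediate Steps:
z = 4 (z = -(-4 + 2*(-4))/3 = -(-4 - 8)/3 = -⅓*(-12) = 4)
n(R, D) = 2*R (n(R, D) = R + R = 2*R)
d(A) = 4 + 2*A + 2*A² (d(A) = (((A² + A*A) + 4) + A) + A = (((A² + A²) + 4) + A) + A = ((2*A² + 4) + A) + A = ((4 + 2*A²) + A) + A = (4 + A + 2*A²) + A = 4 + 2*A + 2*A²)
n(-6, 6)*(-33 + d(-6)) = (2*(-6))*(-33 + (4 + 2*(-6) + 2*(-6)²)) = -12*(-33 + (4 - 12 + 2*36)) = -12*(-33 + (4 - 12 + 72)) = -12*(-33 + 64) = -12*31 = -372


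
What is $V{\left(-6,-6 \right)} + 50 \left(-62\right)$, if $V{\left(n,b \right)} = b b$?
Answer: $-3064$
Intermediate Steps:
$V{\left(n,b \right)} = b^{2}$
$V{\left(-6,-6 \right)} + 50 \left(-62\right) = \left(-6\right)^{2} + 50 \left(-62\right) = 36 - 3100 = -3064$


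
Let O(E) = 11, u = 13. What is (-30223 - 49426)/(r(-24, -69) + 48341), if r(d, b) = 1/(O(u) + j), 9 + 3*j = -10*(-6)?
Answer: -2230172/1353549 ≈ -1.6476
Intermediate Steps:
j = 17 (j = -3 + (-10*(-6))/3 = -3 + (1/3)*60 = -3 + 20 = 17)
r(d, b) = 1/28 (r(d, b) = 1/(11 + 17) = 1/28)
(-30223 - 49426)/(r(-24, -69) + 48341) = (-30223 - 49426)/(1/28 + 48341) = -79649/1353549/28 = -79649*28/1353549 = -2230172/1353549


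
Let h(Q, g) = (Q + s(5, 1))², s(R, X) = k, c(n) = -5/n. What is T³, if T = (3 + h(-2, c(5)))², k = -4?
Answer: 3518743761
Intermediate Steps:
s(R, X) = -4
h(Q, g) = (-4 + Q)² (h(Q, g) = (Q - 4)² = (-4 + Q)²)
T = 1521 (T = (3 + (-4 - 2)²)² = (3 + (-6)²)² = (3 + 36)² = 39² = 1521)
T³ = 1521³ = 3518743761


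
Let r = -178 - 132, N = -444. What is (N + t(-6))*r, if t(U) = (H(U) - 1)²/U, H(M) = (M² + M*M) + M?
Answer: 1067795/3 ≈ 3.5593e+5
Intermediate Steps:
H(M) = M + 2*M² (H(M) = (M² + M²) + M = 2*M² + M = M + 2*M²)
t(U) = (-1 + U*(1 + 2*U))²/U (t(U) = (U*(1 + 2*U) - 1)²/U = (-1 + U*(1 + 2*U))²/U)
r = -310
(N + t(-6))*r = (-444 + (-1 - 6*(1 + 2*(-6)))²/(-6))*(-310) = (-444 - (-1 - 6*(1 - 12))²/6)*(-310) = (-444 - (-1 - 6*(-11))²/6)*(-310) = (-444 - (-1 + 66)²/6)*(-310) = (-444 - ⅙*65²)*(-310) = (-444 - ⅙*4225)*(-310) = (-444 - 4225/6)*(-310) = -6889/6*(-310) = 1067795/3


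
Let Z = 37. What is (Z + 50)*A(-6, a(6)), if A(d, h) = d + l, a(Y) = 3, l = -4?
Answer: -870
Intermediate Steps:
A(d, h) = -4 + d (A(d, h) = d - 4 = -4 + d)
(Z + 50)*A(-6, a(6)) = (37 + 50)*(-4 - 6) = 87*(-10) = -870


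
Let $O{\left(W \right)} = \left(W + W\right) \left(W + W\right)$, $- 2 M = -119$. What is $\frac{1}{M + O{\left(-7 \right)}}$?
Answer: $\frac{2}{511} \approx 0.0039139$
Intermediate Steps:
$M = \frac{119}{2}$ ($M = \left(- \frac{1}{2}\right) \left(-119\right) = \frac{119}{2} \approx 59.5$)
$O{\left(W \right)} = 4 W^{2}$ ($O{\left(W \right)} = 2 W 2 W = 4 W^{2}$)
$\frac{1}{M + O{\left(-7 \right)}} = \frac{1}{\frac{119}{2} + 4 \left(-7\right)^{2}} = \frac{1}{\frac{119}{2} + 4 \cdot 49} = \frac{1}{\frac{119}{2} + 196} = \frac{1}{\frac{511}{2}} = \frac{2}{511}$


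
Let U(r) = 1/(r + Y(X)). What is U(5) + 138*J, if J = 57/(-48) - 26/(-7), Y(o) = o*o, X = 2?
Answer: 175799/504 ≈ 348.81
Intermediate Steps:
Y(o) = o²
U(r) = 1/(4 + r) (U(r) = 1/(r + 2²) = 1/(r + 4) = 1/(4 + r))
J = 283/112 (J = 57*(-1/48) - 26*(-⅐) = -19/16 + 26/7 = 283/112 ≈ 2.5268)
U(5) + 138*J = 1/(4 + 5) + 138*(283/112) = 1/9 + 19527/56 = ⅑ + 19527/56 = 175799/504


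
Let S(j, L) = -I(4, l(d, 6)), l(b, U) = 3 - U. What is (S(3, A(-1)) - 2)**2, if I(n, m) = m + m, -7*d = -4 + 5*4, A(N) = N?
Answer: 16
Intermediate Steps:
d = -16/7 (d = -(-4 + 5*4)/7 = -(-4 + 20)/7 = -1/7*16 = -16/7 ≈ -2.2857)
I(n, m) = 2*m
S(j, L) = 6 (S(j, L) = -2*(3 - 1*6) = -2*(3 - 6) = -2*(-3) = -1*(-6) = 6)
(S(3, A(-1)) - 2)**2 = (6 - 2)**2 = 4**2 = 16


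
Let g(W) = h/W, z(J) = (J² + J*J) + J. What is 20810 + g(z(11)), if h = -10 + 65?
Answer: 478635/23 ≈ 20810.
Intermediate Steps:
h = 55
z(J) = J + 2*J² (z(J) = (J² + J²) + J = 2*J² + J = J + 2*J²)
g(W) = 55/W
20810 + g(z(11)) = 20810 + 55/((11*(1 + 2*11))) = 20810 + 55/((11*(1 + 22))) = 20810 + 55/((11*23)) = 20810 + 55/253 = 20810 + 55*(1/253) = 20810 + 5/23 = 478635/23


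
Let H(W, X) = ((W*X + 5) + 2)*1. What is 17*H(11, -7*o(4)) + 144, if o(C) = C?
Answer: -4973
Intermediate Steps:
H(W, X) = 7 + W*X (H(W, X) = ((5 + W*X) + 2)*1 = (7 + W*X)*1 = 7 + W*X)
17*H(11, -7*o(4)) + 144 = 17*(7 + 11*(-7*4)) + 144 = 17*(7 + 11*(-28)) + 144 = 17*(7 - 308) + 144 = 17*(-301) + 144 = -5117 + 144 = -4973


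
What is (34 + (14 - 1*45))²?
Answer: 9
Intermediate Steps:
(34 + (14 - 1*45))² = (34 + (14 - 45))² = (34 - 31)² = 3² = 9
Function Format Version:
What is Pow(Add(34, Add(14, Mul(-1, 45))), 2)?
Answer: 9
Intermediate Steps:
Pow(Add(34, Add(14, Mul(-1, 45))), 2) = Pow(Add(34, Add(14, -45)), 2) = Pow(Add(34, -31), 2) = Pow(3, 2) = 9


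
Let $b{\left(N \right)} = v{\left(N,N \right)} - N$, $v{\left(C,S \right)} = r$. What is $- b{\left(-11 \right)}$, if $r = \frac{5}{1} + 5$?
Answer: $-21$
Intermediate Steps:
$r = 10$ ($r = 5 \cdot 1 + 5 = 5 + 5 = 10$)
$v{\left(C,S \right)} = 10$
$b{\left(N \right)} = 10 - N$
$- b{\left(-11 \right)} = - (10 - -11) = - (10 + 11) = \left(-1\right) 21 = -21$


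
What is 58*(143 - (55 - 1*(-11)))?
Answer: 4466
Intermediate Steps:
58*(143 - (55 - 1*(-11))) = 58*(143 - (55 + 11)) = 58*(143 - 1*66) = 58*(143 - 66) = 58*77 = 4466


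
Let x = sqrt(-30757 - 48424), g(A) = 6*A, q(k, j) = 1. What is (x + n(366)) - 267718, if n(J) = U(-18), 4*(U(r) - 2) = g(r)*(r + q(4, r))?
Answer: -267257 + I*sqrt(79181) ≈ -2.6726e+5 + 281.39*I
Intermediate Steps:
x = I*sqrt(79181) (x = sqrt(-79181) = I*sqrt(79181) ≈ 281.39*I)
U(r) = 2 + 3*r*(1 + r)/2 (U(r) = 2 + ((6*r)*(r + 1))/4 = 2 + ((6*r)*(1 + r))/4 = 2 + (6*r*(1 + r))/4 = 2 + 3*r*(1 + r)/2)
n(J) = 461 (n(J) = 2 + (3/2)*(-18) + (3/2)*(-18)**2 = 2 - 27 + (3/2)*324 = 2 - 27 + 486 = 461)
(x + n(366)) - 267718 = (I*sqrt(79181) + 461) - 267718 = (461 + I*sqrt(79181)) - 267718 = -267257 + I*sqrt(79181)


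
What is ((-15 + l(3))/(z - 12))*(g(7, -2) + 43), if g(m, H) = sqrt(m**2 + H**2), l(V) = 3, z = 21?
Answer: -172/3 - 4*sqrt(53)/3 ≈ -67.040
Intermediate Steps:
g(m, H) = sqrt(H**2 + m**2)
((-15 + l(3))/(z - 12))*(g(7, -2) + 43) = ((-15 + 3)/(21 - 12))*(sqrt((-2)**2 + 7**2) + 43) = (-12/9)*(sqrt(4 + 49) + 43) = (-12*1/9)*(sqrt(53) + 43) = -4*(43 + sqrt(53))/3 = -172/3 - 4*sqrt(53)/3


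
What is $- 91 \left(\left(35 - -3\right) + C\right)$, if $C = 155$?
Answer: $-17563$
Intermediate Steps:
$- 91 \left(\left(35 - -3\right) + C\right) = - 91 \left(\left(35 - -3\right) + 155\right) = - 91 \left(\left(35 + 3\right) + 155\right) = - 91 \left(38 + 155\right) = \left(-91\right) 193 = -17563$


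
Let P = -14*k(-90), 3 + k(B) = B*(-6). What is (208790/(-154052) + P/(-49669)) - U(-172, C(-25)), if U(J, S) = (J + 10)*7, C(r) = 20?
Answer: 4333856069009/3825804394 ≈ 1132.8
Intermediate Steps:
k(B) = -3 - 6*B (k(B) = -3 + B*(-6) = -3 - 6*B)
P = -7518 (P = -14*(-3 - 6*(-90)) = -14*(-3 + 540) = -14*537 = -7518)
U(J, S) = 70 + 7*J (U(J, S) = (10 + J)*7 = 70 + 7*J)
(208790/(-154052) + P/(-49669)) - U(-172, C(-25)) = (208790/(-154052) - 7518/(-49669)) - (70 + 7*(-172)) = (208790*(-1/154052) - 7518*(-1/49669)) - (70 - 1204) = (-104395/77026 + 7518/49669) - 1*(-1134) = -4606113787/3825804394 + 1134 = 4333856069009/3825804394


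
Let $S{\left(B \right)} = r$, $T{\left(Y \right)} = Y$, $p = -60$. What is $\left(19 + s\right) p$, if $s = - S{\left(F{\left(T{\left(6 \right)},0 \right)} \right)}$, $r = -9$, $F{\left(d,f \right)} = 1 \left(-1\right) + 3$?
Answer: $-1680$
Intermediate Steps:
$F{\left(d,f \right)} = 2$ ($F{\left(d,f \right)} = -1 + 3 = 2$)
$S{\left(B \right)} = -9$
$s = 9$ ($s = \left(-1\right) \left(-9\right) = 9$)
$\left(19 + s\right) p = \left(19 + 9\right) \left(-60\right) = 28 \left(-60\right) = -1680$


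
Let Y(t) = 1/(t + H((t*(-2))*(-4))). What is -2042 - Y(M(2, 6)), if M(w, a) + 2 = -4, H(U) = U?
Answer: -110267/54 ≈ -2042.0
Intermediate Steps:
M(w, a) = -6 (M(w, a) = -2 - 4 = -6)
Y(t) = 1/(9*t) (Y(t) = 1/(t + (t*(-2))*(-4)) = 1/(t - 2*t*(-4)) = 1/(t + 8*t) = 1/(9*t))
-2042 - Y(M(2, 6)) = -2042 - 1/(9*(-6)) = -2042 - (-1)/(9*6) = -2042 - 1*(-1/54) = -2042 + 1/54 = -110267/54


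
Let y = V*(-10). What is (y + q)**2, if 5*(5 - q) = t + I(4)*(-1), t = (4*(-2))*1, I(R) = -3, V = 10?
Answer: 8836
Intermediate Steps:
t = -8 (t = -8*1 = -8)
q = 6 (q = 5 - (-8 - 3*(-1))/5 = 5 - (-8 + 3)/5 = 5 - 1/5*(-5) = 5 + 1 = 6)
y = -100 (y = 10*(-10) = -100)
(y + q)**2 = (-100 + 6)**2 = (-94)**2 = 8836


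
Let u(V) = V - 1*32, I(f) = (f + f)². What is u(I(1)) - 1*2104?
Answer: -2132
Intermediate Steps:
I(f) = 4*f² (I(f) = (2*f)² = 4*f²)
u(V) = -32 + V (u(V) = V - 32 = -32 + V)
u(I(1)) - 1*2104 = (-32 + 4*1²) - 1*2104 = (-32 + 4*1) - 2104 = (-32 + 4) - 2104 = -28 - 2104 = -2132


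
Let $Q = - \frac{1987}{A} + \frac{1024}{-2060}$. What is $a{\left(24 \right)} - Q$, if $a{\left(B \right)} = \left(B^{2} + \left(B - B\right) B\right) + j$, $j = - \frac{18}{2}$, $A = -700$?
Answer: $\frac{40711879}{72100} \approx 564.66$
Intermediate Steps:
$j = -9$ ($j = \left(-18\right) \frac{1}{2} = -9$)
$a{\left(B \right)} = -9 + B^{2}$ ($a{\left(B \right)} = \left(B^{2} + \left(B - B\right) B\right) - 9 = \left(B^{2} + 0 B\right) - 9 = \left(B^{2} + 0\right) - 9 = B^{2} - 9 = -9 + B^{2}$)
$Q = \frac{168821}{72100}$ ($Q = - \frac{1987}{-700} + \frac{1024}{-2060} = \left(-1987\right) \left(- \frac{1}{700}\right) + 1024 \left(- \frac{1}{2060}\right) = \frac{1987}{700} - \frac{256}{515} = \frac{168821}{72100} \approx 2.3415$)
$a{\left(24 \right)} - Q = \left(-9 + 24^{2}\right) - \frac{168821}{72100} = \left(-9 + 576\right) - \frac{168821}{72100} = 567 - \frac{168821}{72100} = \frac{40711879}{72100}$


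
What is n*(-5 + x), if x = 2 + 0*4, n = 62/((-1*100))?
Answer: 93/50 ≈ 1.8600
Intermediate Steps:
n = -31/50 (n = 62/(-100) = 62*(-1/100) = -31/50 ≈ -0.62000)
x = 2 (x = 2 + 0 = 2)
n*(-5 + x) = -31*(-5 + 2)/50 = -31/50*(-3) = 93/50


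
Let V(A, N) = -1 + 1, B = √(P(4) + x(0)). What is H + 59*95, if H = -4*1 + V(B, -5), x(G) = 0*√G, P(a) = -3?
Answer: 5601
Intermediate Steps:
x(G) = 0
B = I*√3 (B = √(-3 + 0) = √(-3) = I*√3 ≈ 1.732*I)
V(A, N) = 0
H = -4 (H = -4*1 + 0 = -4 + 0 = -4)
H + 59*95 = -4 + 59*95 = -4 + 5605 = 5601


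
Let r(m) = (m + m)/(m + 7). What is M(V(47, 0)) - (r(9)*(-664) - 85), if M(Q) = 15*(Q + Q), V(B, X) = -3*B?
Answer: -3398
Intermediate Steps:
r(m) = 2*m/(7 + m) (r(m) = (2*m)/(7 + m) = 2*m/(7 + m))
M(Q) = 30*Q (M(Q) = 15*(2*Q) = 30*Q)
M(V(47, 0)) - (r(9)*(-664) - 85) = 30*(-3*47) - ((2*9/(7 + 9))*(-664) - 85) = 30*(-141) - ((2*9/16)*(-664) - 85) = -4230 - ((2*9*(1/16))*(-664) - 85) = -4230 - ((9/8)*(-664) - 85) = -4230 - (-747 - 85) = -4230 - 1*(-832) = -4230 + 832 = -3398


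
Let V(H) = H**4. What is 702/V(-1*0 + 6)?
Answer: 13/24 ≈ 0.54167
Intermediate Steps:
702/V(-1*0 + 6) = 702/((-1*0 + 6)**4) = 702/((0 + 6)**4) = 702/(6**4) = 702/1296 = 702*(1/1296) = 13/24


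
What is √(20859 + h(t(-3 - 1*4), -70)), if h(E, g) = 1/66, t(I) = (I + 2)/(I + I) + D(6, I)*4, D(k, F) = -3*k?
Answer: √90861870/66 ≈ 144.43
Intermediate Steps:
t(I) = -72 + (2 + I)/(2*I) (t(I) = (I + 2)/(I + I) - 3*6*4 = (2 + I)/((2*I)) - 18*4 = (2 + I)*(1/(2*I)) - 72 = (2 + I)/(2*I) - 72 = -72 + (2 + I)/(2*I))
h(E, g) = 1/66
√(20859 + h(t(-3 - 1*4), -70)) = √(20859 + 1/66) = √(1376695/66) = √90861870/66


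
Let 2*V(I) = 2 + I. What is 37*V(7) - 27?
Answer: 279/2 ≈ 139.50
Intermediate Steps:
V(I) = 1 + I/2 (V(I) = (2 + I)/2 = 1 + I/2)
37*V(7) - 27 = 37*(1 + (1/2)*7) - 27 = 37*(1 + 7/2) - 27 = 37*(9/2) - 27 = 333/2 - 27 = 279/2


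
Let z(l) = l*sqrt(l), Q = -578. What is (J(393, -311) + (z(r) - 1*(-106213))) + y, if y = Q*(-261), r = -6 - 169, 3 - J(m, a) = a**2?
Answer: 160353 - 875*I*sqrt(7) ≈ 1.6035e+5 - 2315.0*I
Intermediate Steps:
J(m, a) = 3 - a**2
r = -175
z(l) = l**(3/2)
y = 150858 (y = -578*(-261) = 150858)
(J(393, -311) + (z(r) - 1*(-106213))) + y = ((3 - 1*(-311)**2) + ((-175)**(3/2) - 1*(-106213))) + 150858 = ((3 - 1*96721) + (-875*I*sqrt(7) + 106213)) + 150858 = ((3 - 96721) + (106213 - 875*I*sqrt(7))) + 150858 = (-96718 + (106213 - 875*I*sqrt(7))) + 150858 = (9495 - 875*I*sqrt(7)) + 150858 = 160353 - 875*I*sqrt(7)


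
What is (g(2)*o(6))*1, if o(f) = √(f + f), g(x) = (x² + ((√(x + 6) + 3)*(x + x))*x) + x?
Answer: 32*√6 + 60*√3 ≈ 182.31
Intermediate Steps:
g(x) = x + x² + 2*x²*(3 + √(6 + x)) (g(x) = (x² + ((√(6 + x) + 3)*(2*x))*x) + x = (x² + ((3 + √(6 + x))*(2*x))*x) + x = (x² + (2*x*(3 + √(6 + x)))*x) + x = (x² + 2*x²*(3 + √(6 + x))) + x = x + x² + 2*x²*(3 + √(6 + x)))
o(f) = √2*√f (o(f) = √(2*f) = √2*√f)
(g(2)*o(6))*1 = ((2*(1 + 7*2 + 2*2*√(6 + 2)))*(√2*√6))*1 = ((2*(1 + 14 + 2*2*√8))*(2*√3))*1 = ((2*(1 + 14 + 2*2*(2*√2)))*(2*√3))*1 = ((2*(1 + 14 + 8*√2))*(2*√3))*1 = ((2*(15 + 8*√2))*(2*√3))*1 = ((30 + 16*√2)*(2*√3))*1 = (2*√3*(30 + 16*√2))*1 = 2*√3*(30 + 16*√2)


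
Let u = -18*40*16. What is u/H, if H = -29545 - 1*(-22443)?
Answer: 5760/3551 ≈ 1.6221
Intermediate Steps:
H = -7102 (H = -29545 + 22443 = -7102)
u = -11520 (u = -720*16 = -11520)
u/H = -11520/(-7102) = -11520*(-1/7102) = 5760/3551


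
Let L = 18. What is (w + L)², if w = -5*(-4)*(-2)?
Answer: 484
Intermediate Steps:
w = -40 (w = 20*(-2) = -40)
(w + L)² = (-40 + 18)² = (-22)² = 484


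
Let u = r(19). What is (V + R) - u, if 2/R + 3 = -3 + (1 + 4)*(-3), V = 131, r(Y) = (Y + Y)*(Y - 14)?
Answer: -1241/21 ≈ -59.095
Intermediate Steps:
r(Y) = 2*Y*(-14 + Y) (r(Y) = (2*Y)*(-14 + Y) = 2*Y*(-14 + Y))
R = -2/21 (R = 2/(-3 + (-3 + (1 + 4)*(-3))) = 2/(-3 + (-3 + 5*(-3))) = 2/(-3 + (-3 - 15)) = 2/(-3 - 18) = 2/(-21) = 2*(-1/21) = -2/21 ≈ -0.095238)
u = 190 (u = 2*19*(-14 + 19) = 2*19*5 = 190)
(V + R) - u = (131 - 2/21) - 1*190 = 2749/21 - 190 = -1241/21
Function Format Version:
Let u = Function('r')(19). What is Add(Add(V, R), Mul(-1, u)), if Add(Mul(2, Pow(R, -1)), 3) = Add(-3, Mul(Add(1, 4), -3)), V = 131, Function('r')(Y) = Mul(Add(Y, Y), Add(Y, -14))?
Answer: Rational(-1241, 21) ≈ -59.095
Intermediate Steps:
Function('r')(Y) = Mul(2, Y, Add(-14, Y)) (Function('r')(Y) = Mul(Mul(2, Y), Add(-14, Y)) = Mul(2, Y, Add(-14, Y)))
R = Rational(-2, 21) (R = Mul(2, Pow(Add(-3, Add(-3, Mul(Add(1, 4), -3))), -1)) = Mul(2, Pow(Add(-3, Add(-3, Mul(5, -3))), -1)) = Mul(2, Pow(Add(-3, Add(-3, -15)), -1)) = Mul(2, Pow(Add(-3, -18), -1)) = Mul(2, Pow(-21, -1)) = Mul(2, Rational(-1, 21)) = Rational(-2, 21) ≈ -0.095238)
u = 190 (u = Mul(2, 19, Add(-14, 19)) = Mul(2, 19, 5) = 190)
Add(Add(V, R), Mul(-1, u)) = Add(Add(131, Rational(-2, 21)), Mul(-1, 190)) = Add(Rational(2749, 21), -190) = Rational(-1241, 21)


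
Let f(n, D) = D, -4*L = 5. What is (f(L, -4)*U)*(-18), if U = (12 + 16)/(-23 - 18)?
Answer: -2016/41 ≈ -49.171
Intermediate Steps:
L = -5/4 (L = -¼*5 = -5/4 ≈ -1.2500)
U = -28/41 (U = 28/(-41) = 28*(-1/41) = -28/41 ≈ -0.68293)
(f(L, -4)*U)*(-18) = -4*(-28/41)*(-18) = (112/41)*(-18) = -2016/41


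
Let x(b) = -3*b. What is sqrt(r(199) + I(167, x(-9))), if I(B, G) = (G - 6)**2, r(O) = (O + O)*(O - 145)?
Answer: 3*sqrt(2437) ≈ 148.10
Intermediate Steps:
r(O) = 2*O*(-145 + O) (r(O) = (2*O)*(-145 + O) = 2*O*(-145 + O))
I(B, G) = (-6 + G)**2
sqrt(r(199) + I(167, x(-9))) = sqrt(2*199*(-145 + 199) + (-6 - 3*(-9))**2) = sqrt(2*199*54 + (-6 + 27)**2) = sqrt(21492 + 21**2) = sqrt(21492 + 441) = sqrt(21933) = 3*sqrt(2437)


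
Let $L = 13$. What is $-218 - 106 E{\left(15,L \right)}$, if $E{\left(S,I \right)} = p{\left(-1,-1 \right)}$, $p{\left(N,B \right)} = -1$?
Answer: $-112$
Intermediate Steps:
$E{\left(S,I \right)} = -1$
$-218 - 106 E{\left(15,L \right)} = -218 - -106 = -218 + 106 = -112$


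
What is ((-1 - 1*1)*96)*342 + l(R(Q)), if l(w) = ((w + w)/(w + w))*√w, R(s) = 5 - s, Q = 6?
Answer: -65664 + I ≈ -65664.0 + 1.0*I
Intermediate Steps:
l(w) = √w (l(w) = ((2*w)/((2*w)))*√w = ((2*w)*(1/(2*w)))*√w = 1*√w = √w)
((-1 - 1*1)*96)*342 + l(R(Q)) = ((-1 - 1*1)*96)*342 + √(5 - 1*6) = ((-1 - 1)*96)*342 + √(5 - 6) = -2*96*342 + √(-1) = -192*342 + I = -65664 + I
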